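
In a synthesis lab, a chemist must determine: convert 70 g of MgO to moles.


M(MgO) = 40.31 g/mol
n = mass/M = 70/40.31 = 1.7365 mol

1.7365 mol


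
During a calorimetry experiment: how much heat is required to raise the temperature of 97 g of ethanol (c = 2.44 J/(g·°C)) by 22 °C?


q = mcΔT = 97 × 2.44 × 22
= 5206.96 J

5206.96 J


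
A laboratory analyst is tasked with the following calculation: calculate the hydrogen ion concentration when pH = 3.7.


[H+] = 10^(-pH) = 10^(-3.7)
= 2.0×10^-4 M

2.0×10^-4 M


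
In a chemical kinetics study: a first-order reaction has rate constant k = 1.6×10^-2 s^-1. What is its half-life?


t½ = ln2/k = 0.693147/(1.6×10^-2 s^-1)
= 43.32 s

43.32 s


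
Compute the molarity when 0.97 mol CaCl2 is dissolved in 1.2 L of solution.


M = n/V = 0.97/1.2 = 0.808 mol/L

0.808 M


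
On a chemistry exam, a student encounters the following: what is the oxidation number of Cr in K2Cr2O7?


2(+1) + 2x + 7(-2) = 0, so x = +6
Oxidation number: +6

+6


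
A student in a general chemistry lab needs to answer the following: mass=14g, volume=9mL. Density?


ρ = mass/volume
= 14/9
= 1.556 g/mL

1.556 g/mL


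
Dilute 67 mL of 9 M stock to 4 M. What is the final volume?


C1V1 = C2V2
9 × 67 = 4 × V2
V2 = 603/4 = 150.75 mL

150.75 mL


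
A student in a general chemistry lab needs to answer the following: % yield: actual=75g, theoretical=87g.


% yield = actual/theoretical × 100
= 75/87 × 100
= 86.21%

86.21%


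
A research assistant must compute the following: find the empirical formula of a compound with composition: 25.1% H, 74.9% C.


Assume 100 g sample. Moles of each element:
  H: 25.1/1.008 = 24.901 mol
  C: 74.9/12.01 = 6.236 mol
Divide by smallest (6.236):
  H: 24.901/6.236 = 3.99
  C: 6.236/6.236 = 1.0
Empirical formula: CH4

CH4


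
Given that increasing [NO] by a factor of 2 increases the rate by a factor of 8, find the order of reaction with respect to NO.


rate ∝ [NO]^n
2^n = 8 → n = 3
Order in NO: 3

3


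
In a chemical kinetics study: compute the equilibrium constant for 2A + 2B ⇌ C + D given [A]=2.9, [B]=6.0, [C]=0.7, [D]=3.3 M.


Kc = [C][D]/([A]^2[B]^2)
= (0.7^1 × 3.3^1)/(2.9^2 × 6.0^2)
= 2.31/302.76
= 0.007630

0.007630


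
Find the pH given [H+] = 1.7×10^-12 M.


pH = -log10([H+]) = -log10(1.7×10^-12)
= 12 - log10(1.7)
= 12 - 0.23
= 11.77

11.77


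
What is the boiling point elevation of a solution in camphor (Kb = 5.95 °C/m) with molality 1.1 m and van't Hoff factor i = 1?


ΔTb = Kb × m × i
= 5.95 × 1.1 × 1
= 6.545 °C

6.545 °C


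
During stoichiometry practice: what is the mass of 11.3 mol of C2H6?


M(C2H6) = 30.07 g/mol
mass = n × M = 11.3 × 30.07 = 339.79 g

339.79 g


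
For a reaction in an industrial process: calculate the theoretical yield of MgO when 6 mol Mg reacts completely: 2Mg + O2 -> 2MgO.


Mole ratio MgO:Mg = 2:2
n(MgO) = 6 × 2/2 = 6.000 mol
mass = 6.000 × 40.31 = 241.86 g

241.86 g


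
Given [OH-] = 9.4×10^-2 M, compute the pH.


pOH = -log10([OH-]) = -log10(9.4×10^-2)
= 2 - log10(9.4) = 1.03
pH = 14 - pOH = 14 - 1.03 = 12.97

12.97


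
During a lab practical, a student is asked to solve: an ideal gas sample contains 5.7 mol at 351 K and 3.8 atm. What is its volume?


PV = nRT  (R = 0.08206 L·atm/(mol·K))
V = nRT/P = 5.7×0.08206×351/3.8
= 43.205 L

43.205 L


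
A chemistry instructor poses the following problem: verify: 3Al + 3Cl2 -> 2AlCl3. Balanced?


Equation: 3Al + 3Cl2 -> 2AlCl3
Check atoms: Al: 3≠2, Cl: 6=6
Not balanced

No, not balanced


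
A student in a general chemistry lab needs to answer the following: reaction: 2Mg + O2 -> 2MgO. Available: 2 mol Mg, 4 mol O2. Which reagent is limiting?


Mole ratio available / coefficient:
  Mg: 2/2 = 1.000
  O2: 4/1 = 4.000
Smaller ratio is limiting.

Mg


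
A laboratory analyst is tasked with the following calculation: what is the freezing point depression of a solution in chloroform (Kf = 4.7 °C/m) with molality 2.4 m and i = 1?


ΔTf = Kf × m × i
= 4.7 × 2.4 × 1
= 11.28 °C

11.28 °C


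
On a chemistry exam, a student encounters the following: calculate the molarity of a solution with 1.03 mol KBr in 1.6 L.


M = n/V = 1.03/1.6 = 0.644 mol/L

0.644 M


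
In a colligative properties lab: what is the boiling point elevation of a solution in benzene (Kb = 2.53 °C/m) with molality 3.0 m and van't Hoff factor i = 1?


ΔTb = Kb × m × i
= 2.53 × 3.0 × 1
= 7.59 °C

7.59 °C


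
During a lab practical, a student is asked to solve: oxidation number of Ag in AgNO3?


Ag is +1
Oxidation number: +1

+1


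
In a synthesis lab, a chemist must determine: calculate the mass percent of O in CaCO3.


M(CaCO3) = 1×40.08 + 1×12.01 + 3×16.0 = 100.09 g/mol
Mass of O = 3 × 16.0 = 48.00 g/mol
% O = 48.00/100.09 × 100 = 47.96%

47.96%


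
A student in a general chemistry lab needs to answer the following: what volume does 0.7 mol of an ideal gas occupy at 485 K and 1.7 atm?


PV = nRT  (R = 0.08206 L·atm/(mol·K))
V = nRT/P = 0.7×0.08206×485/1.7
= 16.388 L

16.388 L


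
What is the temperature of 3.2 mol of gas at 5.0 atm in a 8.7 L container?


PV = nRT  (R = 0.08206 L·atm/(mol·K))
T = PV/(nR) = 5.0×8.7/(3.2×0.08206)
= 43.50/0.262592
= 165.66 K

165.66 K


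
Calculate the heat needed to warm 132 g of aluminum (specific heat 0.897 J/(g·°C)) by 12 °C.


q = mcΔT = 132 × 0.897 × 12
= 1420.85 J

1420.85 J


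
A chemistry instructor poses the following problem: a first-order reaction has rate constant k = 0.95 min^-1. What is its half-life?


t½ = ln2/k = 0.693147/(0.95 min^-1)
= 0.7296 min

0.7296 min


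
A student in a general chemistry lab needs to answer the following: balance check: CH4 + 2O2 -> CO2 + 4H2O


Equation: CH4 + 2O2 -> CO2 + 4H2O
Check atoms: C: 1=1, H: 4≠8, O: 4≠6
Not balanced

No, not balanced


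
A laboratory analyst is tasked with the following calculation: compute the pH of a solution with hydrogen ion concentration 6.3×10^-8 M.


pH = -log10([H+]) = -log10(6.3×10^-8)
= 8 - log10(6.3)
= 8 - 0.8
= 7.2

7.2


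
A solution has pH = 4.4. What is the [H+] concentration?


[H+] = 10^(-pH) = 10^(-4.4)
= 3.98×10^-5 M

3.98×10^-5 M


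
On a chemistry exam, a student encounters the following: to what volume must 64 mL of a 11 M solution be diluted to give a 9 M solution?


C1V1 = C2V2
11 × 64 = 9 × V2
V2 = 704/9 = 78.22 mL

78.22 mL


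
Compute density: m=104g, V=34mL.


ρ = mass/volume
= 104/34
= 3.059 g/mL

3.059 g/mL


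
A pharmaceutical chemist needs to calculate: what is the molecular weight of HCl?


M(HCl) = 1×1.008 + 1×35.45
= 1.01 + 35.45
= 36.46 g/mol

36.46 g/mol


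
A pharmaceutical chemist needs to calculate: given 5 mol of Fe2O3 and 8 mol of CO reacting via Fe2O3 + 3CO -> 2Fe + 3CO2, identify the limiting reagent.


Mole ratio available / coefficient:
  Fe2O3: 5/1 = 5.000
  CO: 8/3 = 2.667
Smaller ratio is limiting.

CO


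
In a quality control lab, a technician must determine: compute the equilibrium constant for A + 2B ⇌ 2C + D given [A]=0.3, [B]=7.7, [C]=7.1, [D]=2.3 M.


Kc = [C]^2[D]/([A][B]^2)
= (7.1^2 × 2.3^1)/(0.3^1 × 7.7^2)
= 115.943/17.787
= 6.518

6.518


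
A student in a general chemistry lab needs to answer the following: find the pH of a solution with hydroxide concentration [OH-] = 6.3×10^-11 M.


pOH = -log10([OH-]) = -log10(6.3×10^-11)
= 11 - log10(6.3) = 10.2
pH = 14 - pOH = 14 - 10.2 = 3.8

3.8


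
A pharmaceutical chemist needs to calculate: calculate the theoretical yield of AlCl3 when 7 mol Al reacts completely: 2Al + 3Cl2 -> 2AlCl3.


Mole ratio AlCl3:Al = 2:2
n(AlCl3) = 7 × 2/2 = 7.000 mol
mass = 7.000 × 133.33 = 933.31 g

933.31 g


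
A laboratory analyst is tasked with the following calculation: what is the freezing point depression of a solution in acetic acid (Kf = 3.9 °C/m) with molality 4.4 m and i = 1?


ΔTf = Kf × m × i
= 3.9 × 4.4 × 1
= 17.16 °C

17.16 °C


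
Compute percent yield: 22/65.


% yield = actual/theoretical × 100
= 22/65 × 100
= 33.85%

33.85%


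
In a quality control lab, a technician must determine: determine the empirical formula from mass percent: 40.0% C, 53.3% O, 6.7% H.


Assume 100 g sample. Moles of each element:
  C: 40.0/12.01 = 3.331 mol
  O: 53.3/16.0 = 3.331 mol
  H: 6.7/1.008 = 6.647 mol
Divide by smallest (3.331):
  C: 3.331/3.331 = 1.0
  O: 3.331/3.331 = 1.0
  H: 6.647/3.331 = 2.0
Empirical formula: CH2O

CH2O


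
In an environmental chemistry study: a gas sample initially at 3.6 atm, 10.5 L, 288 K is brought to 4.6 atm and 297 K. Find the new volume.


P1V1/T1 = P2V2/T2
V2 = P1V1T2/(T1P2)
= 3.6×10.5×297/(288×4.6)
= 8.474 L

8.474 L


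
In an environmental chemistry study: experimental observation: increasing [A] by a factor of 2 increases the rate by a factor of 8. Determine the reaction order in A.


rate ∝ [A]^n
2^n = 8 → n = 3
Order in A: 3

3


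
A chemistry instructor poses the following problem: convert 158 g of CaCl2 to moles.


M(CaCl2) = 110.98 g/mol
n = mass/M = 158/110.98 = 1.4237 mol

1.4237 mol


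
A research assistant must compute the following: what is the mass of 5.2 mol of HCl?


M(HCl) = 36.46 g/mol
mass = n × M = 5.2 × 36.46 = 189.59 g

189.59 g


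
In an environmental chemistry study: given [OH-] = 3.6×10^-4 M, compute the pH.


pOH = -log10([OH-]) = -log10(3.6×10^-4)
= 4 - log10(3.6) = 3.44
pH = 14 - pOH = 14 - 3.44 = 10.56

10.56


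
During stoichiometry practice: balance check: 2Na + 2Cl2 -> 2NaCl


Equation: 2Na + 2Cl2 -> 2NaCl
Check atoms: Cl: 4≠2, Na: 2=2
Not balanced

No, not balanced


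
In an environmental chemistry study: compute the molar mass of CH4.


M(CH4) = 1×12.01 + 4×1.008
= 12.01 + 4.03
= 16.04 g/mol

16.04 g/mol


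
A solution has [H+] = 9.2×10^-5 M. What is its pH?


pH = -log10([H+]) = -log10(9.2×10^-5)
= 5 - log10(9.2)
= 5 - 0.96
= 4.04

4.04


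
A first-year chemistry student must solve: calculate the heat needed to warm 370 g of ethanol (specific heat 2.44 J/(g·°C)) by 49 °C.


q = mcΔT = 370 × 2.44 × 49
= 44237.20 J

44237.20 J


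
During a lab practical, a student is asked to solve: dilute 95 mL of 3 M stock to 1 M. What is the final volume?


C1V1 = C2V2
3 × 95 = 1 × V2
V2 = 285/1 = 285.0 mL

285.0 mL


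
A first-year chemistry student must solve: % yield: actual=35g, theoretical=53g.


% yield = actual/theoretical × 100
= 35/53 × 100
= 66.04%

66.04%


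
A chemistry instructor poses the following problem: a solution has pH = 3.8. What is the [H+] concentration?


[H+] = 10^(-pH) = 10^(-3.8)
= 1.58×10^-4 M

1.58×10^-4 M


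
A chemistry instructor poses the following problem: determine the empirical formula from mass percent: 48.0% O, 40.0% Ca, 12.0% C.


Assume 100 g sample. Moles of each element:
  O: 48.0/16.0 = 3.0 mol
  Ca: 40.0/40.08 = 0.998 mol
  C: 12.0/12.01 = 0.999 mol
Divide by smallest (0.998):
  O: 3.0/0.998 = 3.01
  Ca: 0.998/0.998 = 1.0
  C: 0.999/0.998 = 1.0
Empirical formula: CaCO3

CaCO3


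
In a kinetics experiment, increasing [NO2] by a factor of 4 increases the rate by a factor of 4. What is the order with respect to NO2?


rate ∝ [NO2]^n
4^n = 4 → n = 1
Order in NO2: 1

1


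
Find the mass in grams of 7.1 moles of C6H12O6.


M(C6H12O6) = 180.16 g/mol
mass = n × M = 7.1 × 180.16 = 1279.14 g

1279.14 g


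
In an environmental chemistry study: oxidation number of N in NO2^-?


x + 2(-2) = -1, so x = +3
Oxidation number: +3

+3


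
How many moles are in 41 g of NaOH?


M(NaOH) = 40.0 g/mol
n = mass/M = 41/40.0 = 1.025 mol

1.025 mol


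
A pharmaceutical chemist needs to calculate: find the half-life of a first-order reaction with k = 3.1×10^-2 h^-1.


t½ = ln2/k = 0.693147/(3.1×10^-2 h^-1)
= 22.36 h

22.36 h


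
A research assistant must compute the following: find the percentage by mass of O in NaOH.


M(NaOH) = 1×22.99 + 1×16.0 + 1×1.008 = 39.998 g/mol
Mass of O = 1 × 16.0 = 16.00 g/mol
% O = 16.00/39.998 × 100 = 40.00%

40.00%


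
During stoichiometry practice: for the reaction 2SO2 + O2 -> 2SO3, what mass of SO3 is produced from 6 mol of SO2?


Mole ratio SO3:SO2 = 2:2
n(SO3) = 6 × 2/2 = 6.000 mol
mass = 6.000 × 80.07 = 480.42 g

480.42 g


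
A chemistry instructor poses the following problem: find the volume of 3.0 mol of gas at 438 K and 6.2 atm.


PV = nRT  (R = 0.08206 L·atm/(mol·K))
V = nRT/P = 3.0×0.08206×438/6.2
= 17.391 L

17.391 L


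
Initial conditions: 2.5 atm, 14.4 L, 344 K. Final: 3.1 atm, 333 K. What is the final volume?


P1V1/T1 = P2V2/T2
V2 = P1V1T2/(T1P2)
= 2.5×14.4×333/(344×3.1)
= 11.242 L

11.242 L


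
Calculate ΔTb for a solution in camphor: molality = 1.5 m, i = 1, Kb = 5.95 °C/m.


ΔTb = Kb × m × i
= 5.95 × 1.5 × 1
= 8.925 °C

8.925 °C


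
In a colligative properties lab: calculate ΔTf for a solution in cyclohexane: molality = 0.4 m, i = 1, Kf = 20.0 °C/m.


ΔTf = Kf × m × i
= 20.0 × 0.4 × 1
= 8.0 °C

8.0 °C


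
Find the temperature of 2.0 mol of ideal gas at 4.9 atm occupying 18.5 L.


PV = nRT  (R = 0.08206 L·atm/(mol·K))
T = PV/(nR) = 4.9×18.5/(2.0×0.08206)
= 90.65/0.164120
= 552.34 K

552.34 K


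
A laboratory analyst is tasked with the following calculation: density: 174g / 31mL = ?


ρ = mass/volume
= 174/31
= 5.613 g/mL

5.613 g/mL


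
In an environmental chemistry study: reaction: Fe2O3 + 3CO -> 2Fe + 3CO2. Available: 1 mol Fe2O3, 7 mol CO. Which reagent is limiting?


Mole ratio available / coefficient:
  Fe2O3: 1/1 = 1.000
  CO: 7/3 = 2.333
Smaller ratio is limiting.

Fe2O3


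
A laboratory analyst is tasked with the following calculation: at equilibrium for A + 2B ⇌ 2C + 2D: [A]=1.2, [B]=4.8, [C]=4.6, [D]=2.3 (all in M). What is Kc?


Kc = [C]^2[D]^2/([A][B]^2)
= (4.6^2 × 2.3^2)/(1.2^1 × 4.8^2)
= 111.9364/27.648
= 4.049

4.049


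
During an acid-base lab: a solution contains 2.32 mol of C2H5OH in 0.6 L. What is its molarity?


M = n/V = 2.32/0.6 = 3.867 mol/L

3.867 M


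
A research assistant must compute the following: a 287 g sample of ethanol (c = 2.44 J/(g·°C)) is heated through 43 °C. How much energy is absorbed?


q = mcΔT = 287 × 2.44 × 43
= 30112.04 J

30112.04 J


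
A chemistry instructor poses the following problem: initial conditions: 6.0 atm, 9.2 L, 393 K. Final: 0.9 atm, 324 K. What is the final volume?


P1V1/T1 = P2V2/T2
V2 = P1V1T2/(T1P2)
= 6.0×9.2×324/(393×0.9)
= 50.565 L

50.565 L


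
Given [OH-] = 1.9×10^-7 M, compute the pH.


pOH = -log10([OH-]) = -log10(1.9×10^-7)
= 7 - log10(1.9) = 6.72
pH = 14 - pOH = 14 - 6.72 = 7.28

7.28


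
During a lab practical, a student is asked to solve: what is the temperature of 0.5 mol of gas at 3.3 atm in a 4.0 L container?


PV = nRT  (R = 0.08206 L·atm/(mol·K))
T = PV/(nR) = 3.3×4.0/(0.5×0.08206)
= 13.20/0.041030
= 321.72 K

321.72 K


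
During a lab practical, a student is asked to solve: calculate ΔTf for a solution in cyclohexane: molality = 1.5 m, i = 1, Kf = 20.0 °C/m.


ΔTf = Kf × m × i
= 20.0 × 1.5 × 1
= 30.0 °C

30.0 °C


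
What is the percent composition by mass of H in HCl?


M(HCl) = 1×1.008 + 1×35.45 = 36.458 g/mol
Mass of H = 1 × 1.008 = 1.008 g/mol
% H = 1.008/36.458 × 100 = 2.76%

2.76%


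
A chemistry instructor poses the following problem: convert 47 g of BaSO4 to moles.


M(BaSO4) = 233.4 g/mol
n = mass/M = 47/233.4 = 0.2014 mol

0.2014 mol


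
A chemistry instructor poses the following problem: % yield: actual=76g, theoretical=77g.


% yield = actual/theoretical × 100
= 76/77 × 100
= 98.7%

98.7%


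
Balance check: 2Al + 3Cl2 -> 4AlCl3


Equation: 2Al + 3Cl2 -> 4AlCl3
Check atoms: Al: 2≠4, Cl: 6≠12
Not balanced

No, not balanced


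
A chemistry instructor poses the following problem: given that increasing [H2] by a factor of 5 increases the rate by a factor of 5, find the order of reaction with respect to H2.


rate ∝ [H2]^n
5^n = 5 → n = 1
Order in H2: 1

1


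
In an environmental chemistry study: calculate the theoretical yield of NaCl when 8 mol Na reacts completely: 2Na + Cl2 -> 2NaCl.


Mole ratio NaCl:Na = 2:2
n(NaCl) = 8 × 2/2 = 8.000 mol
mass = 8.000 × 58.44 = 467.52 g

467.52 g


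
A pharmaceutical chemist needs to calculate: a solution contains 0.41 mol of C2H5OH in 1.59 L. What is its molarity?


M = n/V = 0.41/1.59 = 0.258 mol/L

0.258 M


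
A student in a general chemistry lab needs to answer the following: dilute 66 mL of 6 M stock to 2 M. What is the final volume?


C1V1 = C2V2
6 × 66 = 2 × V2
V2 = 396/2 = 198.0 mL

198.0 mL


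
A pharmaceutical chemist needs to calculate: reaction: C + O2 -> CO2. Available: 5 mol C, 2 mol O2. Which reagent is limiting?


Mole ratio available / coefficient:
  C: 5/1 = 5.000
  O2: 2/1 = 2.000
Smaller ratio is limiting.

O2


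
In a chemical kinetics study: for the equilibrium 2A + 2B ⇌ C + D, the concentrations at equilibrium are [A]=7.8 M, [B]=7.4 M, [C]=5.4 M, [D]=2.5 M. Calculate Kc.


Kc = [C][D]/([A]^2[B]^2)
= (5.4^1 × 2.5^1)/(7.8^2 × 7.4^2)
= 13.5/3331.5984
= 0.004052

0.004052


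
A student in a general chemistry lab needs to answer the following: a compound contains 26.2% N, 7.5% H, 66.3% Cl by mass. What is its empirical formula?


Assume 100 g sample. Moles of each element:
  N: 26.2/14.01 = 1.87 mol
  H: 7.5/1.008 = 7.44 mol
  Cl: 66.3/35.45 = 1.87 mol
Divide by smallest (1.87):
  N: 1.87/1.87 = 1.0
  H: 7.44/1.87 = 3.98
  Cl: 1.87/1.87 = 1.0
Empirical formula: NH4Cl

NH4Cl


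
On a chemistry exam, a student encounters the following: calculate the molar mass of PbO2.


M(PbO2) = 1×207.2 + 2×16.0
= 207.2 + 32.0
= 239.2 g/mol

239.2 g/mol


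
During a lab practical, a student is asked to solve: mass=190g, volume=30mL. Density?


ρ = mass/volume
= 190/30
= 6.333 g/mL

6.333 g/mL


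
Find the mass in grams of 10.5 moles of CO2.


M(CO2) = 44.01 g/mol
mass = n × M = 10.5 × 44.01 = 462.11 g

462.11 g


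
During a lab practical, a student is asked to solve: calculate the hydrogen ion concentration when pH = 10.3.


[H+] = 10^(-pH) = 10^(-10.3)
= 5.01×10^-11 M

5.01×10^-11 M


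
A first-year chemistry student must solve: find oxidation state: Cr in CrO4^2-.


x + 4(-2) = -2, so x = +6
Oxidation number: +6

+6


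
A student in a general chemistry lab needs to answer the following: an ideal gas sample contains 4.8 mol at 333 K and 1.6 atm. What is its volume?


PV = nRT  (R = 0.08206 L·atm/(mol·K))
V = nRT/P = 4.8×0.08206×333/1.6
= 81.978 L

81.978 L


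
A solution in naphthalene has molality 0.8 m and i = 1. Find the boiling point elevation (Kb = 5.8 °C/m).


ΔTb = Kb × m × i
= 5.8 × 0.8 × 1
= 4.64 °C

4.64 °C


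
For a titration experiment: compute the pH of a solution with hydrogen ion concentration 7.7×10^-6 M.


pH = -log10([H+]) = -log10(7.7×10^-6)
= 6 - log10(7.7)
= 6 - 0.89
= 5.11

5.11


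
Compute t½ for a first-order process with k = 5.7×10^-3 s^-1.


t½ = ln2/k = 0.693147/(5.7×10^-3 s^-1)
= 121.6 s

121.6 s


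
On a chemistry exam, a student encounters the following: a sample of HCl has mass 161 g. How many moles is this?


M(HCl) = 36.46 g/mol
n = mass/M = 161/36.46 = 4.4158 mol

4.4158 mol


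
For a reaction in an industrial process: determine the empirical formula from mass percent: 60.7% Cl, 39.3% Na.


Assume 100 g sample. Moles of each element:
  Cl: 60.7/35.45 = 1.712 mol
  Na: 39.3/22.99 = 1.709 mol
Divide by smallest (1.709):
  Cl: 1.712/1.709 = 1.0
  Na: 1.709/1.709 = 1.0
Empirical formula: NaCl

NaCl


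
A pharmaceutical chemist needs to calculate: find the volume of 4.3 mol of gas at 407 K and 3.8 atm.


PV = nRT  (R = 0.08206 L·atm/(mol·K))
V = nRT/P = 4.3×0.08206×407/3.8
= 37.793 L

37.793 L


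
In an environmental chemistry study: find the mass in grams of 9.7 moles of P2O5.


M(P2O5) = 141.94 g/mol
mass = n × M = 9.7 × 141.94 = 1376.82 g

1376.82 g


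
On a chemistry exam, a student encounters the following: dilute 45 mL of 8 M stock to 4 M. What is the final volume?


C1V1 = C2V2
8 × 45 = 4 × V2
V2 = 360/4 = 90.0 mL

90.0 mL


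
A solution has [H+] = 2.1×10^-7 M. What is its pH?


pH = -log10([H+]) = -log10(2.1×10^-7)
= 7 - log10(2.1)
= 7 - 0.32
= 6.68

6.68


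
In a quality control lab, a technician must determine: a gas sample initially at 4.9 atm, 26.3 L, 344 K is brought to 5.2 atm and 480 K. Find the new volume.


P1V1/T1 = P2V2/T2
V2 = P1V1T2/(T1P2)
= 4.9×26.3×480/(344×5.2)
= 34.581 L

34.581 L


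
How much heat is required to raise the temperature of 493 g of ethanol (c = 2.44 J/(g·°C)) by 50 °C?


q = mcΔT = 493 × 2.44 × 50
= 60146.00 J

60146.00 J


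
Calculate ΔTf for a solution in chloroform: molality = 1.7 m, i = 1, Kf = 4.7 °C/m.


ΔTf = Kf × m × i
= 4.7 × 1.7 × 1
= 7.99 °C

7.99 °C


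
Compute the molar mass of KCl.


M(KCl) = 1×39.1 + 1×35.45
= 39.1 + 35.45
= 74.55 g/mol

74.55 g/mol


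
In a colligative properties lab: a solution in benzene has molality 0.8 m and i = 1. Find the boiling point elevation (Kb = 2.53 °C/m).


ΔTb = Kb × m × i
= 2.53 × 0.8 × 1
= 2.024 °C

2.024 °C


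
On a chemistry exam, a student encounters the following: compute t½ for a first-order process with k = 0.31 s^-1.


t½ = ln2/k = 0.693147/(0.31 s^-1)
= 2.236 s

2.236 s


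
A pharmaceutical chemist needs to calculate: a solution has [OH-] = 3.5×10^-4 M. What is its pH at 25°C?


pOH = -log10([OH-]) = -log10(3.5×10^-4)
= 4 - log10(3.5) = 3.46
pH = 14 - pOH = 14 - 3.46 = 10.54

10.54


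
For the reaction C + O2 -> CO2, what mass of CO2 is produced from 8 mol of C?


Mole ratio CO2:C = 1:1
n(CO2) = 8 × 1/1 = 8.000 mol
mass = 8.000 × 44.01 = 352.08 g

352.08 g


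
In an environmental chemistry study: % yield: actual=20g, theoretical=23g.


% yield = actual/theoretical × 100
= 20/23 × 100
= 86.96%

86.96%


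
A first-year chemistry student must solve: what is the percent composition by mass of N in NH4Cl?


M(NH4Cl) = 1×14.01 + 4×1.008 + 1×35.45 = 53.492 g/mol
Mass of N = 1 × 14.01 = 14.01 g/mol
% N = 14.01/53.492 × 100 = 26.19%

26.19%


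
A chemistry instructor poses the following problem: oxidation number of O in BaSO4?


O is usually -2
Oxidation number: -2

-2


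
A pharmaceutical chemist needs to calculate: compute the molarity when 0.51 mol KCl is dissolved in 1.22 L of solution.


M = n/V = 0.51/1.22 = 0.418 mol/L

0.418 M


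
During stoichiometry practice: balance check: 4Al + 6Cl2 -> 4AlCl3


Equation: 4Al + 6Cl2 -> 4AlCl3
Check atoms: Al: 4=4, Cl: 12=12
Balanced

Yes, balanced


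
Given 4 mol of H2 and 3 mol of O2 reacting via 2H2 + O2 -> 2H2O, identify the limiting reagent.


Mole ratio available / coefficient:
  H2: 4/2 = 2.000
  O2: 3/1 = 3.000
Smaller ratio is limiting.

H2


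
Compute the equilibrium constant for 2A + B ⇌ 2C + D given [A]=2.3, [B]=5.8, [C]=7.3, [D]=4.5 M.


Kc = [C]^2[D]/([A]^2[B])
= (7.3^2 × 4.5^1)/(2.3^2 × 5.8^1)
= 239.805/30.682
= 7.816

7.816


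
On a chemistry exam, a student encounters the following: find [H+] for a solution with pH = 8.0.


[H+] = 10^(-pH) = 10^(-8.0)
= 1.0×10^-8 M

1.0×10^-8 M


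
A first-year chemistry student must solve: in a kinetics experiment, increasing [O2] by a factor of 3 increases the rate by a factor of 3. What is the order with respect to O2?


rate ∝ [O2]^n
3^n = 3 → n = 1
Order in O2: 1

1


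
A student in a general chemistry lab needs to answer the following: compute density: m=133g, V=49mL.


ρ = mass/volume
= 133/49
= 2.714 g/mL

2.714 g/mL


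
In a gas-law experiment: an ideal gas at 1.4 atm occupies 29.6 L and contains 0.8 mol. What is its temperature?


PV = nRT  (R = 0.08206 L·atm/(mol·K))
T = PV/(nR) = 1.4×29.6/(0.8×0.08206)
= 41.44/0.065648
= 631.25 K

631.25 K


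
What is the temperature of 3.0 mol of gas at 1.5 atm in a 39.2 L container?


PV = nRT  (R = 0.08206 L·atm/(mol·K))
T = PV/(nR) = 1.5×39.2/(3.0×0.08206)
= 58.80/0.246180
= 238.85 K

238.85 K


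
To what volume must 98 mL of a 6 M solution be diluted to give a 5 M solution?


C1V1 = C2V2
6 × 98 = 5 × V2
V2 = 588/5 = 117.6 mL

117.6 mL


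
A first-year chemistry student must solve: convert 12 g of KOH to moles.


M(KOH) = 56.11 g/mol
n = mass/M = 12/56.11 = 0.2139 mol

0.2139 mol


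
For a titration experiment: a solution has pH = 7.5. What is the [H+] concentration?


[H+] = 10^(-pH) = 10^(-7.5)
= 3.16×10^-8 M

3.16×10^-8 M


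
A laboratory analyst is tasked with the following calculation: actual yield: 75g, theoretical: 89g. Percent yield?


% yield = actual/theoretical × 100
= 75/89 × 100
= 84.27%

84.27%


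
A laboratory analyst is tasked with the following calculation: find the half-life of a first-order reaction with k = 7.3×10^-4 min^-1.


t½ = ln2/k = 0.693147/(7.3×10^-4 min^-1)
= 949.5 min

949.5 min


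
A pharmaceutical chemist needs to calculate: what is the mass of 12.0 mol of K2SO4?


M(K2SO4) = 174.27 g/mol
mass = n × M = 12.0 × 174.27 = 2091.24 g

2091.24 g


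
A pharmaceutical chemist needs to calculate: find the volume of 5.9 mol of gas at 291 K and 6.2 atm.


PV = nRT  (R = 0.08206 L·atm/(mol·K))
V = nRT/P = 5.9×0.08206×291/6.2
= 22.724 L

22.724 L


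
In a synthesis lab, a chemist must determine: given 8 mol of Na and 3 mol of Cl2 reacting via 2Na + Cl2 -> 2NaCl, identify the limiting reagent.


Mole ratio available / coefficient:
  Na: 8/2 = 4.000
  Cl2: 3/1 = 3.000
Smaller ratio is limiting.

Cl2


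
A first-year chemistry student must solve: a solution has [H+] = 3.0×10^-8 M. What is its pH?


pH = -log10([H+]) = -log10(3.0×10^-8)
= 8 - log10(3.0)
= 8 - 0.48
= 7.52

7.52


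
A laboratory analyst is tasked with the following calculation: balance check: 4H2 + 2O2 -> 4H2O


Equation: 4H2 + 2O2 -> 4H2O
Check atoms: H: 8=8, O: 4=4
Balanced

Yes, balanced


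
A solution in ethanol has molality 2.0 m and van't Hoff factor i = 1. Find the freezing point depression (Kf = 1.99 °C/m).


ΔTf = Kf × m × i
= 1.99 × 2.0 × 1
= 3.98 °C

3.98 °C


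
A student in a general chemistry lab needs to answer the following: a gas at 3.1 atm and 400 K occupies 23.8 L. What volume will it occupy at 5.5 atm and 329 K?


P1V1/T1 = P2V2/T2
V2 = P1V1T2/(T1P2)
= 3.1×23.8×329/(400×5.5)
= 11.033 L

11.033 L


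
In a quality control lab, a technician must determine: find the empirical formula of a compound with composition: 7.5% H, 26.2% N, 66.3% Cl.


Assume 100 g sample. Moles of each element:
  H: 7.5/1.008 = 7.44 mol
  N: 26.2/14.01 = 1.87 mol
  Cl: 66.3/35.45 = 1.87 mol
Divide by smallest (1.87):
  H: 7.44/1.87 = 3.98
  N: 1.87/1.87 = 1.0
  Cl: 1.87/1.87 = 1.0
Empirical formula: NH4Cl

NH4Cl


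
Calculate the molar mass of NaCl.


M(NaCl) = 1×22.99 + 1×35.45
= 22.99 + 35.45
= 58.44 g/mol

58.44 g/mol


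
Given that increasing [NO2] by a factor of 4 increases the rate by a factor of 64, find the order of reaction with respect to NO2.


rate ∝ [NO2]^n
4^n = 64 → n = 3
Order in NO2: 3

3


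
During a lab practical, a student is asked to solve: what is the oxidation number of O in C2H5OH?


O is usually -2
Oxidation number: -2

-2


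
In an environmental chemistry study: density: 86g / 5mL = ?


ρ = mass/volume
= 86/5
= 17.2 g/mL

17.2 g/mL


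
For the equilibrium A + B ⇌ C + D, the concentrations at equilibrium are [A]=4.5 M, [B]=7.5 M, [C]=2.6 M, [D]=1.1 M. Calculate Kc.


Kc = [C][D]/([A][B])
= (2.6^1 × 1.1^1)/(4.5^1 × 7.5^1)
= 2.86/33.75
= 0.08474

0.08474


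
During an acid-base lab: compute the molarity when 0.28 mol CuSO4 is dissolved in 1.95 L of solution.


M = n/V = 0.28/1.95 = 0.144 mol/L

0.144 M


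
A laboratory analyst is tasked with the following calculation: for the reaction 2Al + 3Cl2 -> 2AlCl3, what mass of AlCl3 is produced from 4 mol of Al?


Mole ratio AlCl3:Al = 2:2
n(AlCl3) = 4 × 2/2 = 4.000 mol
mass = 4.000 × 133.33 = 533.32 g

533.32 g


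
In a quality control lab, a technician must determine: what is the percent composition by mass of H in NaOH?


M(NaOH) = 1×22.99 + 1×16.0 + 1×1.008 = 39.998 g/mol
Mass of H = 1 × 1.008 = 1.008 g/mol
% H = 1.008/39.998 × 100 = 2.52%

2.52%


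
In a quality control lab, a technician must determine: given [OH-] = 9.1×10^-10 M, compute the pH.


pOH = -log10([OH-]) = -log10(9.1×10^-10)
= 10 - log10(9.1) = 9.04
pH = 14 - pOH = 14 - 9.04 = 4.96

4.96


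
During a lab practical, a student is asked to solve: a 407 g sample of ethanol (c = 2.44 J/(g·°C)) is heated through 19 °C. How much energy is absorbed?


q = mcΔT = 407 × 2.44 × 19
= 18868.52 J

18868.52 J


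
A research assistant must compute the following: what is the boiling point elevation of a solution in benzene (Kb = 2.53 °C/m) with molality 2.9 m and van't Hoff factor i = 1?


ΔTb = Kb × m × i
= 2.53 × 2.9 × 1
= 7.337 °C

7.337 °C


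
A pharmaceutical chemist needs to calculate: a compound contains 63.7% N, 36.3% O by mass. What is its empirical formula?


Assume 100 g sample. Moles of each element:
  N: 63.7/14.01 = 4.547 mol
  O: 36.3/16.0 = 2.269 mol
Divide by smallest (2.269):
  N: 4.547/2.269 = 2.0
  O: 2.269/2.269 = 1.0
Empirical formula: N2O

N2O


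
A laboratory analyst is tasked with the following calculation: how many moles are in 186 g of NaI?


M(NaI) = 149.89 g/mol
n = mass/M = 186/149.89 = 1.2409 mol

1.2409 mol


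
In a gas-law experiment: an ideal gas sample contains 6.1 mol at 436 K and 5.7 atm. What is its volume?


PV = nRT  (R = 0.08206 L·atm/(mol·K))
V = nRT/P = 6.1×0.08206×436/5.7
= 38.289 L

38.289 L


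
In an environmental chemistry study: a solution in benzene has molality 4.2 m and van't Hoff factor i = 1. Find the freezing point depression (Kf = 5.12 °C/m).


ΔTf = Kf × m × i
= 5.12 × 4.2 × 1
= 21.504 °C

21.504 °C


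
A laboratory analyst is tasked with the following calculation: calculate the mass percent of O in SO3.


M(SO3) = 1×32.07 + 3×16.0 = 80.07 g/mol
Mass of O = 3 × 16.0 = 48.00 g/mol
% O = 48.00/80.07 × 100 = 59.95%

59.95%


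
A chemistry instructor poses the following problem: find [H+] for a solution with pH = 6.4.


[H+] = 10^(-pH) = 10^(-6.4)
= 3.98×10^-7 M

3.98×10^-7 M


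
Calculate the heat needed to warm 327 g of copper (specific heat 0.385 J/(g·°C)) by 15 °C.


q = mcΔT = 327 × 0.385 × 15
= 1888.43 J

1888.43 J


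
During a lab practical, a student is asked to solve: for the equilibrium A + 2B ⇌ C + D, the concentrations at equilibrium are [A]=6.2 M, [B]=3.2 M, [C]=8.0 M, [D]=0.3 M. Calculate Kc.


Kc = [C][D]/([A][B]^2)
= (8.0^1 × 0.3^1)/(6.2^1 × 3.2^2)
= 2.4/63.488
= 0.03780

0.03780


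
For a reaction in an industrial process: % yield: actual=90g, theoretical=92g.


% yield = actual/theoretical × 100
= 90/92 × 100
= 97.83%

97.83%


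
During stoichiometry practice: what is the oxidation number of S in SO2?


x + 2(-2) = 0, so x = +4
Oxidation number: +4

+4


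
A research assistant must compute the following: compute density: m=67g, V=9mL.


ρ = mass/volume
= 67/9
= 7.444 g/mL

7.444 g/mL


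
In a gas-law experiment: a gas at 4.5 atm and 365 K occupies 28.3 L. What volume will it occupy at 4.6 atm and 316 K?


P1V1/T1 = P2V2/T2
V2 = P1V1T2/(T1P2)
= 4.5×28.3×316/(365×4.6)
= 23.968 L

23.968 L


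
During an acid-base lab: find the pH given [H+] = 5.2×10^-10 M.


pH = -log10([H+]) = -log10(5.2×10^-10)
= 10 - log10(5.2)
= 10 - 0.72
= 9.28

9.28


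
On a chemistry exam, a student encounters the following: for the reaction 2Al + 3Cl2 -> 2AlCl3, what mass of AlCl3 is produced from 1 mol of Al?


Mole ratio AlCl3:Al = 2:2
n(AlCl3) = 1 × 2/2 = 1.000 mol
mass = 1.000 × 133.33 = 133.33 g

133.33 g


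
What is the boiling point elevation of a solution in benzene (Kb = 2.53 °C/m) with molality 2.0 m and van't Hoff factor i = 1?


ΔTb = Kb × m × i
= 2.53 × 2.0 × 1
= 5.06 °C

5.06 °C


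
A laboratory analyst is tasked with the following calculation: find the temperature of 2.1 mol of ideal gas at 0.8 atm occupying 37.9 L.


PV = nRT  (R = 0.08206 L·atm/(mol·K))
T = PV/(nR) = 0.8×37.9/(2.1×0.08206)
= 30.32/0.172326
= 175.95 K

175.95 K


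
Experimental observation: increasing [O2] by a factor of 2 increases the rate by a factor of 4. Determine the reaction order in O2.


rate ∝ [O2]^n
2^n = 4 → n = 2
Order in O2: 2

2


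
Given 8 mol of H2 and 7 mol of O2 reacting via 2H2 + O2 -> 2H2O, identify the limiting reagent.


Mole ratio available / coefficient:
  H2: 8/2 = 4.000
  O2: 7/1 = 7.000
Smaller ratio is limiting.

H2


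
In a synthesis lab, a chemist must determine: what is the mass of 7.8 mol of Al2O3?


M(Al2O3) = 101.96 g/mol
mass = n × M = 7.8 × 101.96 = 795.29 g

795.29 g


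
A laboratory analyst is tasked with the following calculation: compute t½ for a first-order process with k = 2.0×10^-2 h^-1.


t½ = ln2/k = 0.693147/(2.0×10^-2 h^-1)
= 34.66 h

34.66 h


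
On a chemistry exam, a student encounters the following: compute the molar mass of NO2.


M(NO2) = 1×14.01 + 2×16.0
= 14.01 + 32.0
= 46.01 g/mol

46.01 g/mol


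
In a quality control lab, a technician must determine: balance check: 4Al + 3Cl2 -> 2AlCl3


Equation: 4Al + 3Cl2 -> 2AlCl3
Check atoms: Al: 4≠2, Cl: 6=6
Not balanced

No, not balanced


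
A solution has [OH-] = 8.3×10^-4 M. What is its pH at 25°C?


pOH = -log10([OH-]) = -log10(8.3×10^-4)
= 4 - log10(8.3) = 3.08
pH = 14 - pOH = 14 - 3.08 = 10.92

10.92


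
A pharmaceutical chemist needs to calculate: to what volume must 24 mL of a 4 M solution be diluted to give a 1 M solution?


C1V1 = C2V2
4 × 24 = 1 × V2
V2 = 96/1 = 96.0 mL

96.0 mL


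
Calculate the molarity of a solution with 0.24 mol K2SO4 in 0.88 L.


M = n/V = 0.24/0.88 = 0.273 mol/L

0.273 M


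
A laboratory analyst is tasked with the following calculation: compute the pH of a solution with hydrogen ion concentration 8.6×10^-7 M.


pH = -log10([H+]) = -log10(8.6×10^-7)
= 7 - log10(8.6)
= 7 - 0.93
= 6.07

6.07


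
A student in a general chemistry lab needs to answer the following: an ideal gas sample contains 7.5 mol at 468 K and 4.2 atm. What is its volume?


PV = nRT  (R = 0.08206 L·atm/(mol·K))
V = nRT/P = 7.5×0.08206×468/4.2
= 68.579 L

68.579 L


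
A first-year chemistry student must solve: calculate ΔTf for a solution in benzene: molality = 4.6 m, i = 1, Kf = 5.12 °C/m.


ΔTf = Kf × m × i
= 5.12 × 4.6 × 1
= 23.552 °C

23.552 °C


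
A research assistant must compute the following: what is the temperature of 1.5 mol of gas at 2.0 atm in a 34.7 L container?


PV = nRT  (R = 0.08206 L·atm/(mol·K))
T = PV/(nR) = 2.0×34.7/(1.5×0.08206)
= 69.40/0.123090
= 563.82 K

563.82 K


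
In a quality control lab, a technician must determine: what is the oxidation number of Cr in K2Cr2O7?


2(+1) + 2x + 7(-2) = 0, so x = +6
Oxidation number: +6

+6


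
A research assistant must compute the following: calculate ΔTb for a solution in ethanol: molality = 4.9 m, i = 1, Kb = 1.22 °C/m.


ΔTb = Kb × m × i
= 1.22 × 4.9 × 1
= 5.978 °C

5.978 °C


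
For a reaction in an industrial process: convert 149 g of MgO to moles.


M(MgO) = 40.31 g/mol
n = mass/M = 149/40.31 = 3.6964 mol

3.6964 mol


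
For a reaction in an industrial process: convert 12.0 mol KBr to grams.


M(KBr) = 119.0 g/mol
mass = n × M = 12.0 × 119.0 = 1428.00 g

1428.00 g


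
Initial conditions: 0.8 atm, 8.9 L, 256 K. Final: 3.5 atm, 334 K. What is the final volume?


P1V1/T1 = P2V2/T2
V2 = P1V1T2/(T1P2)
= 0.8×8.9×334/(256×3.5)
= 2.654 L

2.654 L


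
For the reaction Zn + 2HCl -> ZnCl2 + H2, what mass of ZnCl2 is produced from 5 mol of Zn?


Mole ratio ZnCl2:Zn = 1:1
n(ZnCl2) = 5 × 1/1 = 5.000 mol
mass = 5.000 × 136.28 = 681.4 g

681.4 g


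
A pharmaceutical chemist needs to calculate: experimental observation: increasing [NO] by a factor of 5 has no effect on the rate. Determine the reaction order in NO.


rate ∝ [NO]^n
rate ∝ [NO]^0
Order in NO: 0

0


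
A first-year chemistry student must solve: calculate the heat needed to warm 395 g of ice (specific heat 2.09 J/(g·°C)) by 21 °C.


q = mcΔT = 395 × 2.09 × 21
= 17336.55 J

17336.55 J


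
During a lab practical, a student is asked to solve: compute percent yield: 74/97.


% yield = actual/theoretical × 100
= 74/97 × 100
= 76.29%

76.29%


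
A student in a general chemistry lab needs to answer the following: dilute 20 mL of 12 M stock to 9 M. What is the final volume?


C1V1 = C2V2
12 × 20 = 9 × V2
V2 = 240/9 = 26.67 mL

26.67 mL


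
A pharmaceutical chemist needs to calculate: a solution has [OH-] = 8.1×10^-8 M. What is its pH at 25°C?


pOH = -log10([OH-]) = -log10(8.1×10^-8)
= 8 - log10(8.1) = 7.09
pH = 14 - pOH = 14 - 7.09 = 6.91

6.91


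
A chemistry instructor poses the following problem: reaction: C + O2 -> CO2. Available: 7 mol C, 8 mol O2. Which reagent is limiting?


Mole ratio available / coefficient:
  C: 7/1 = 7.000
  O2: 8/1 = 8.000
Smaller ratio is limiting.

C


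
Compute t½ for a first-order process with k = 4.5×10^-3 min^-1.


t½ = ln2/k = 0.693147/(4.5×10^-3 min^-1)
= 154.0 min

154.0 min


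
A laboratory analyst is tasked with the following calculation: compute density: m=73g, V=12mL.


ρ = mass/volume
= 73/12
= 6.083 g/mL

6.083 g/mL


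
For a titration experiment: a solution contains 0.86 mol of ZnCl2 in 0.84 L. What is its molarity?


M = n/V = 0.86/0.84 = 1.024 mol/L

1.024 M


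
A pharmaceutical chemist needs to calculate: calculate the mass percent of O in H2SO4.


M(H2SO4) = 2×1.008 + 1×32.07 + 4×16.0 = 98.086 g/mol
Mass of O = 4 × 16.0 = 64.00 g/mol
% O = 64.00/98.086 × 100 = 65.25%

65.25%


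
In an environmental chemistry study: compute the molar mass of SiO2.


M(SiO2) = 1×28.09 + 2×16.0
= 28.09 + 32.0
= 60.09 g/mol

60.09 g/mol


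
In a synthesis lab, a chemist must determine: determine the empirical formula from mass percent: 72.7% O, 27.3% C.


Assume 100 g sample. Moles of each element:
  O: 72.7/16.0 = 4.544 mol
  C: 27.3/12.01 = 2.273 mol
Divide by smallest (2.273):
  O: 4.544/2.273 = 2.0
  C: 2.273/2.273 = 1.0
Empirical formula: CO2

CO2


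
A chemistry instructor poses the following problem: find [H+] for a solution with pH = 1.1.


[H+] = 10^(-pH) = 10^(-1.1)
= 7.94×10^-2 M

7.94×10^-2 M


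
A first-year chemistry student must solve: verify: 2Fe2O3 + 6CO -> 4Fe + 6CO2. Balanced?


Equation: 2Fe2O3 + 6CO -> 4Fe + 6CO2
Check atoms: C: 6=6, Fe: 4=4, O: 12=12
Balanced

Yes, balanced


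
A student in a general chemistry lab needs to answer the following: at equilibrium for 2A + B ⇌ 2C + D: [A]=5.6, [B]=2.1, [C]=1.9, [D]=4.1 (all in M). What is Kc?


Kc = [C]^2[D]/([A]^2[B])
= (1.9^2 × 4.1^1)/(5.6^2 × 2.1^1)
= 14.801/65.856
= 0.2247

0.2247


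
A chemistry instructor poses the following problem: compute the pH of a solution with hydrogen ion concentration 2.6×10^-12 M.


pH = -log10([H+]) = -log10(2.6×10^-12)
= 12 - log10(2.6)
= 12 - 0.41
= 11.59

11.59
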